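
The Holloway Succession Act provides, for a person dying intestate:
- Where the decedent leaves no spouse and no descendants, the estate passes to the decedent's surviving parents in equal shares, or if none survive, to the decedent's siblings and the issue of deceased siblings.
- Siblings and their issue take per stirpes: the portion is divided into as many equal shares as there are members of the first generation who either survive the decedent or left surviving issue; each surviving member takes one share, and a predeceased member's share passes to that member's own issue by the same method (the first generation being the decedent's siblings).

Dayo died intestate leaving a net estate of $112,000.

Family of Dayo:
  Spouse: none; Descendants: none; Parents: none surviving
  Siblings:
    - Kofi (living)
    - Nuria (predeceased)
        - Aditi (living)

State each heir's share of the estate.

Kofi: $56,000; Aditi: $56,000

The entire $112,000 passes to the siblings and their issue.
That amount ($112,000) is divided into 2 shares of $56,000: Kofi takes $56,000; Nuria's $56,000 share passes to Nuria's issue.
Nuria's share ($56,000) passes entirely to Aditi.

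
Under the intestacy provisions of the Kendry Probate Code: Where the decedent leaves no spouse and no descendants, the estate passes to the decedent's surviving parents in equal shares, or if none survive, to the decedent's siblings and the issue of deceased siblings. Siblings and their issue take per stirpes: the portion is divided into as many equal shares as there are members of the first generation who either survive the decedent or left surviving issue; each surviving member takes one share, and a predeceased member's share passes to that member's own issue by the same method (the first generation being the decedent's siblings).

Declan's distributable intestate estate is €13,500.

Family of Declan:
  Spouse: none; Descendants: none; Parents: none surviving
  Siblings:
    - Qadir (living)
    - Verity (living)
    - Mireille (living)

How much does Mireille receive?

The entire €13,500 passes to the siblings and their issue.
That amount (€13,500) is divided into 3 shares of €4,500: Qadir, Verity, and Mireille each take €4,500.

Mireille receives €4,500.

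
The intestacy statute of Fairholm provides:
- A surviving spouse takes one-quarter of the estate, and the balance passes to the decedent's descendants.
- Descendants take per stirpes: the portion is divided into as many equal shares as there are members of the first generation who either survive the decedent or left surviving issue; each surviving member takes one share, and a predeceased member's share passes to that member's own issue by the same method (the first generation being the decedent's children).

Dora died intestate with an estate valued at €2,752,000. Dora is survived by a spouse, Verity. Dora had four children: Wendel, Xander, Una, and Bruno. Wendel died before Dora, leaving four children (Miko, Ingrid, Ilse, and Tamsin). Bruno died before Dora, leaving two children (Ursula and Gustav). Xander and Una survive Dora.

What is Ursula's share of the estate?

Verity takes one-quarter of €2,752,000 = €688,000. The remaining €2,064,000 passes to the descendants.
The descendants' portion (€2,064,000) is divided into 4 shares of €516,000: Xander and Una each take €516,000; Wendel's €516,000 share passes to Wendel's issue; Bruno's €516,000 share passes to Bruno's issue.
Wendel's share (€516,000) is divided into 4 shares of €129,000: Miko, Ingrid, Ilse, and Tamsin each take €129,000.
Bruno's share (€516,000) is divided into 2 shares of €258,000: Ursula and Gustav each take €258,000.

Ursula receives €258,000.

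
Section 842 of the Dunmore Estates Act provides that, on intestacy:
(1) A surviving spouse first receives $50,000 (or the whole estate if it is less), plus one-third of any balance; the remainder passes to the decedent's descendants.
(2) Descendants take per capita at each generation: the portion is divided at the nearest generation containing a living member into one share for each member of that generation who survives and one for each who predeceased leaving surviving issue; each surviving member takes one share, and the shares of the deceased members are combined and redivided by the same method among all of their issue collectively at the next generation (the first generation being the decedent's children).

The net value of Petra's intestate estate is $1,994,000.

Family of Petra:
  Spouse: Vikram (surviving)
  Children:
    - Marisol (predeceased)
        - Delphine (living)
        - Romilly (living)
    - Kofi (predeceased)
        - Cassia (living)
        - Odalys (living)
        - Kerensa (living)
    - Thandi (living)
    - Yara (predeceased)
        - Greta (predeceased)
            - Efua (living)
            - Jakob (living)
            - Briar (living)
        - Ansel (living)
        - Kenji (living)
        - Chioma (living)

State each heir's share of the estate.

Vikram: $698,000; Delphine: $108,000; Romilly: $108,000; Cassia: $108,000; Odalys: $108,000; Kerensa: $108,000; Thandi: $324,000; Efua: $36,000; Jakob: $36,000; Briar: $36,000; Ansel: $108,000; Kenji: $108,000; Chioma: $108,000

Vikram first takes $50,000, leaving a balance of $1,944,000. Vikram then takes one-third of the balance ($648,000), for a total of $698,000. The remaining $1,296,000 passes to the descendants.
The descendants' portion ($1,296,000) is divided at the children's generation into 4 shares of $324,000. Thandi takes $324,000. The 3 shares of the deceased (Marisol, Kofi, and Yara) are combined into a pool of $972,000.
That pool ($972,000) is divided at the grandchildren's generation into 9 shares of $108,000. Delphine, Romilly, Cassia, Odalys, Kerensa, Ansel, Kenji, and Chioma each take $108,000. The remaining share for the deceased Greta ($108,000) is carried to the next generation.
That pool ($108,000) is divided at the great-grandchildren's generation equally among Efua, Jakob, and Briar: $36,000 each.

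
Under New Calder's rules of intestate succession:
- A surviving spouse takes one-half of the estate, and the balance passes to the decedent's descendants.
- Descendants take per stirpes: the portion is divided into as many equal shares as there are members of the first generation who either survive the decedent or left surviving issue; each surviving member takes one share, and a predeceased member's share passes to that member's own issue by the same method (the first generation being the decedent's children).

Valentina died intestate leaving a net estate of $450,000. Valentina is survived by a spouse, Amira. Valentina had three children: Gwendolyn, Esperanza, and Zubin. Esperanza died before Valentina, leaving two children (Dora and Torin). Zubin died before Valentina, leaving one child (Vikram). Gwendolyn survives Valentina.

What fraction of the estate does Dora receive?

Dora receives 1/12 of the estate.

Amira takes one-half of $450,000 = $225,000. The remaining $225,000 passes to the descendants.
The descendants' portion ($225,000) is divided into 3 shares of $75,000: Gwendolyn takes $75,000; Esperanza's $75,000 share passes to Esperanza's issue; Zubin's $75,000 share passes to Zubin's issue.
Esperanza's share ($75,000) is divided into 2 shares of $37,500: Dora and Torin each take $37,500.
Zubin's share ($75,000) passes entirely to Vikram.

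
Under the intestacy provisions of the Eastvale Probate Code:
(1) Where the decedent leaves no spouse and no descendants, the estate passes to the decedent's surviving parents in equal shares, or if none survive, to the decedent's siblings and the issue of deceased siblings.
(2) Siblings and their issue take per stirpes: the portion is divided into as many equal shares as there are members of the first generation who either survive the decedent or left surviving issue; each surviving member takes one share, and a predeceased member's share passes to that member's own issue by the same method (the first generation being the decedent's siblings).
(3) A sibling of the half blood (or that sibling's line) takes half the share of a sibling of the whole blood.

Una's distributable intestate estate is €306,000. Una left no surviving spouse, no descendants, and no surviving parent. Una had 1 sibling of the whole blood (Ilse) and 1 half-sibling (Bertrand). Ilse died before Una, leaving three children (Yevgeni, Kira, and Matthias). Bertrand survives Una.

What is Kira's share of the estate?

The entire €306,000 passes to the siblings and their issue.
Counting each half-blood sibling's line as half a unit, there are 3/2 units in €306,000, so one unit is €204,000. Whole-blood lines (Ilse) take €204,000 each; half-blood lines (Bertrand) take €102,000 each.
Ilse's share (€204,000) is divided into 3 shares of €68,000: Yevgeni, Kira, and Matthias each take €68,000.

Kira receives €68,000.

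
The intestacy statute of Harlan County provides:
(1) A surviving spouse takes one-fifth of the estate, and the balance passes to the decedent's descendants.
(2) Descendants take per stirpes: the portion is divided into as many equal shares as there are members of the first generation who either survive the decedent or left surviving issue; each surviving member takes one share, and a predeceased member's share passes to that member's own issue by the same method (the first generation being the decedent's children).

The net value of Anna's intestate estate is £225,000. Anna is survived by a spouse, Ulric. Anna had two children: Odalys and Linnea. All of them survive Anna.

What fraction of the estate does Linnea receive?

Ulric takes one-fifth of £225,000 = £45,000. The remaining £180,000 passes to the descendants.
The descendants' portion (£180,000) is divided into 2 shares of £90,000: Odalys and Linnea each take £90,000.

Linnea receives 2/5 of the estate.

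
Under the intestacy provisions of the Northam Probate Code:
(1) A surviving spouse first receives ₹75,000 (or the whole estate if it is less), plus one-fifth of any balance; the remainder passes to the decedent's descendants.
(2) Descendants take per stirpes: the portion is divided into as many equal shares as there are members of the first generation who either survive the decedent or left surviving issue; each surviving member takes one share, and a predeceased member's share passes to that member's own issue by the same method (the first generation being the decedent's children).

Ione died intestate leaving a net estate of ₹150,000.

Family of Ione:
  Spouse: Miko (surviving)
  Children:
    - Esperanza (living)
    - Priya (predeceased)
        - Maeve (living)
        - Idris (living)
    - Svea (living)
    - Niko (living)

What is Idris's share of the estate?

Miko first takes ₹75,000, leaving a balance of ₹75,000. Miko then takes one-fifth of the balance (₹15,000), for a total of ₹90,000. The remaining ₹60,000 passes to the descendants.
The descendants' portion (₹60,000) is divided into 4 shares of ₹15,000: Esperanza, Svea, and Niko each take ₹15,000; Priya's ₹15,000 share passes to Priya's issue.
Priya's share (₹15,000) is divided into 2 shares of ₹7,500: Maeve and Idris each take ₹7,500.

Idris receives ₹7,500.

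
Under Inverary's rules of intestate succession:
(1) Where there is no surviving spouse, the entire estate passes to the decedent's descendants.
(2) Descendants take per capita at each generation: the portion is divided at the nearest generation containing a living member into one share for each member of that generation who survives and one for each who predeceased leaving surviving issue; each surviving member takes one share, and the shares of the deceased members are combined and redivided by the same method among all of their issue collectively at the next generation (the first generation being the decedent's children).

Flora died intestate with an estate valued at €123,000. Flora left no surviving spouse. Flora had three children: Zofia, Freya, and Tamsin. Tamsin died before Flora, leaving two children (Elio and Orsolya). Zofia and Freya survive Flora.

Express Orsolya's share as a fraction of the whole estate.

Orsolya receives 1/6 of the estate.

The entire €123,000 passes to the descendants.
That amount (€123,000) is divided at the children's generation into 3 shares of €41,000. Zofia and Freya each take €41,000. The remaining share for the deceased Tamsin (€41,000) is carried to the next generation.
That pool (€41,000) is divided at the grandchildren's generation equally among Elio and Orsolya: €20,500 each.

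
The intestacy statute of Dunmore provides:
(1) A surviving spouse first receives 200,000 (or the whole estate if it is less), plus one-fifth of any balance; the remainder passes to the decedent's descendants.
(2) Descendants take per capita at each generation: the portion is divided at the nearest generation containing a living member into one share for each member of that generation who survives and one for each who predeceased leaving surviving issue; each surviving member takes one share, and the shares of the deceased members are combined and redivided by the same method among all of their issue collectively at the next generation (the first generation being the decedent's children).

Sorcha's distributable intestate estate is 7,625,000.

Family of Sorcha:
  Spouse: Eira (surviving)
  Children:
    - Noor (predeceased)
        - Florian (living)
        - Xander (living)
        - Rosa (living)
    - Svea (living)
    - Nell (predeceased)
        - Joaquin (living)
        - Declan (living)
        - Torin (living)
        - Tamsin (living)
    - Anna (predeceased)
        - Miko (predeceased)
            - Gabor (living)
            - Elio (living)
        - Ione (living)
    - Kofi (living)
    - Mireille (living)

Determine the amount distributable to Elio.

Elio receives 165,000.

Eira first takes 200,000, leaving a balance of 7,425,000. Eira then takes one-fifth of the balance (1,485,000), for a total of 1,685,000. The remaining 5,940,000 passes to the descendants.
The descendants' portion (5,940,000) is divided at the children's generation into 6 shares of 990,000. Svea, Kofi, and Mireille each take 990,000. The 3 shares of the deceased (Noor, Nell, and Anna) are combined into a pool of 2,970,000.
That pool (2,970,000) is divided at the grandchildren's generation into 9 shares of 330,000. Florian, Xander, Rosa, Joaquin, Declan, Torin, Tamsin, and Ione each take 330,000. The remaining share for the deceased Miko (330,000) is carried to the next generation.
That pool (330,000) is divided at the great-grandchildren's generation equally among Gabor and Elio: 165,000 each.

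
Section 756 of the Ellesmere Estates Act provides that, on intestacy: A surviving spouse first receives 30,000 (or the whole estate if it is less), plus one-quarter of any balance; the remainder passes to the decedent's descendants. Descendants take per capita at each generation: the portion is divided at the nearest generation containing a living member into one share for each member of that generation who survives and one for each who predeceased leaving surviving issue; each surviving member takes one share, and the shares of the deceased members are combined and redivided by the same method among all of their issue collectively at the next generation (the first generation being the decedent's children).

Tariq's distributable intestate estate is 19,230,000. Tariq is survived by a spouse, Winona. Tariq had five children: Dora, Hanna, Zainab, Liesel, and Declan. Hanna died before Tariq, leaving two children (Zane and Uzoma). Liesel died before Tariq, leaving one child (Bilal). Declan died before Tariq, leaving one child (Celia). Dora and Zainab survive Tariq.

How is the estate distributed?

Winona: 4,830,000; Dora: 2,880,000; Zane: 2,160,000; Uzoma: 2,160,000; Zainab: 2,880,000; Bilal: 2,160,000; Celia: 2,160,000

Winona first takes 30,000, leaving a balance of 19,200,000. Winona then takes one-quarter of the balance (4,800,000), for a total of 4,830,000. The remaining 14,400,000 passes to the descendants.
The descendants' portion (14,400,000) is divided at the children's generation into 5 shares of 2,880,000. Dora and Zainab each take 2,880,000. The 3 shares of the deceased (Hanna, Liesel, and Declan) are combined into a pool of 8,640,000.
That pool (8,640,000) is divided at the grandchildren's generation equally among Zane, Uzoma, Bilal, and Celia: 2,160,000 each.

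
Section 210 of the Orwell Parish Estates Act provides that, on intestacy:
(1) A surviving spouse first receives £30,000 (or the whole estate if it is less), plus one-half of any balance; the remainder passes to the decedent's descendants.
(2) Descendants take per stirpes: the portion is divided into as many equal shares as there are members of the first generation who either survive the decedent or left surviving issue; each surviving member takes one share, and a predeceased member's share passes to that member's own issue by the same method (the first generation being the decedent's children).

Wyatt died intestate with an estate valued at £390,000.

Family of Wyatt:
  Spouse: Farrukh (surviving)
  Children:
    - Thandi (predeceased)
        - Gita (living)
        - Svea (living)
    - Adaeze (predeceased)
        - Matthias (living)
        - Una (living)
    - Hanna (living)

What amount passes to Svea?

Farrukh first takes £30,000, leaving a balance of £360,000. Farrukh then takes one-half of the balance (£180,000), for a total of £210,000. The remaining £180,000 passes to the descendants.
The descendants' portion (£180,000) is divided into 3 shares of £60,000: Hanna takes £60,000; Thandi's £60,000 share passes to Thandi's issue; Adaeze's £60,000 share passes to Adaeze's issue.
Thandi's share (£60,000) is divided into 2 shares of £30,000: Gita and Svea each take £30,000.
Adaeze's share (£60,000) is divided into 2 shares of £30,000: Matthias and Una each take £30,000.

Svea receives £30,000.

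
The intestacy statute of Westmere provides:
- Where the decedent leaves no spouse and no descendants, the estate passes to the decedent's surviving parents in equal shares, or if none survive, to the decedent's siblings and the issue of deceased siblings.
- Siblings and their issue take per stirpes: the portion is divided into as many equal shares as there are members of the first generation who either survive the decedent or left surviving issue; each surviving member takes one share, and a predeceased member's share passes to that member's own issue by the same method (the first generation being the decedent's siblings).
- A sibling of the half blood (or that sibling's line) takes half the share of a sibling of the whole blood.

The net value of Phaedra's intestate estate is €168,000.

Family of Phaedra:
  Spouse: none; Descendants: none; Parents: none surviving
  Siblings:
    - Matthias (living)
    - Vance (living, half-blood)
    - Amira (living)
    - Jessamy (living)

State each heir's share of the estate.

Matthias: €48,000; Vance: €24,000; Amira: €48,000; Jessamy: €48,000

The entire €168,000 passes to the siblings and their issue.
Counting each half-blood sibling's line as half a unit, there are 7/2 units in €168,000, so one unit is €48,000. Whole-blood lines (Matthias, Amira, and Jessamy) take €48,000 each; half-blood lines (Vance) take €24,000 each.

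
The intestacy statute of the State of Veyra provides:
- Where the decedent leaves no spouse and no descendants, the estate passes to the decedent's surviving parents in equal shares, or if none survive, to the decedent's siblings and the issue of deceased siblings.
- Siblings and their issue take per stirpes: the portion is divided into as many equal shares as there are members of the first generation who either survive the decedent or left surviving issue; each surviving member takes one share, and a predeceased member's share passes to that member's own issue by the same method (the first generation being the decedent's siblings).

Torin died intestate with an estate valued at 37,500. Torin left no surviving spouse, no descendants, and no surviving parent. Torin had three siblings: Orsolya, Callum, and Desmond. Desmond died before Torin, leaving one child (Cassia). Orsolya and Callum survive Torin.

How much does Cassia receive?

The entire 37,500 passes to the siblings and their issue.
That amount (37,500) is divided into 3 shares of 12,500: Orsolya and Callum each take 12,500; Desmond's 12,500 share passes to Desmond's issue.
Desmond's share (12,500) passes entirely to Cassia.

Cassia receives 12,500.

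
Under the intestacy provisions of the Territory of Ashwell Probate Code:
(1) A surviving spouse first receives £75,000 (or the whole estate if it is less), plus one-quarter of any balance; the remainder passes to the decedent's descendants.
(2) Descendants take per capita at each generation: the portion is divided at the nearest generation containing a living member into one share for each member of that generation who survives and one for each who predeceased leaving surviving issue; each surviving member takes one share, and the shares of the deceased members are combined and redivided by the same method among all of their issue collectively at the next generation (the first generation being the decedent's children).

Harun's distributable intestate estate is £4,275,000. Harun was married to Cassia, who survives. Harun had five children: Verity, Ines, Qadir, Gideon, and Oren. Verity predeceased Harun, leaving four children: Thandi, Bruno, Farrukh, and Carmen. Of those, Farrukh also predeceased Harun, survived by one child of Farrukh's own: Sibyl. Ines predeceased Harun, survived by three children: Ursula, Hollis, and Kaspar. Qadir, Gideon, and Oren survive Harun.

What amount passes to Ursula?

Cassia first takes £75,000, leaving a balance of £4,200,000. Cassia then takes one-quarter of the balance (£1,050,000), for a total of £1,125,000. The remaining £3,150,000 passes to the descendants.
The descendants' portion (£3,150,000) is divided at the children's generation into 5 shares of £630,000. Qadir, Gideon, and Oren each take £630,000. The 2 shares of the deceased (Verity and Ines) are combined into a pool of £1,260,000.
That pool (£1,260,000) is divided at the grandchildren's generation into 7 shares of £180,000. Thandi, Bruno, Carmen, Ursula, Hollis, and Kaspar each take £180,000. The remaining share for the deceased Farrukh (£180,000) is carried to the next generation.
That pool (£180,000) passes entirely to Sibyl, the sole taker at the great-grandchildren's generation.

Ursula receives £180,000.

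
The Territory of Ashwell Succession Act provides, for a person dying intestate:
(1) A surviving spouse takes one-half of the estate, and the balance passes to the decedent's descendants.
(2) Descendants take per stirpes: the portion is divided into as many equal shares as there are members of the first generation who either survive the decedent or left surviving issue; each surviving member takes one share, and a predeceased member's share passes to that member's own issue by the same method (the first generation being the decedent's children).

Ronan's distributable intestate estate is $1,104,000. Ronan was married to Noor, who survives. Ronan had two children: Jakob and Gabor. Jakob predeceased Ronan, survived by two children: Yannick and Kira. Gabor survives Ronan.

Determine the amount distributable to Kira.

Kira receives $138,000.

Noor takes one-half of $1,104,000 = $552,000. The remaining $552,000 passes to the descendants.
The descendants' portion ($552,000) is divided into 2 shares of $276,000: Gabor takes $276,000; Jakob's $276,000 share passes to Jakob's issue.
Jakob's share ($276,000) is divided into 2 shares of $138,000: Yannick and Kira each take $138,000.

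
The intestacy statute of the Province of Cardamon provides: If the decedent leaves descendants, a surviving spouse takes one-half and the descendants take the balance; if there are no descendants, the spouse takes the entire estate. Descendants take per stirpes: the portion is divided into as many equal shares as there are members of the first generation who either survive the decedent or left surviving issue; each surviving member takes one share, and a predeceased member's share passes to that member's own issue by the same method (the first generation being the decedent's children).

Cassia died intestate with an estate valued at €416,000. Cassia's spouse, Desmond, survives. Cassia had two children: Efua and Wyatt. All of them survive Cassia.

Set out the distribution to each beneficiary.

Desmond takes one-half of €416,000 = €208,000. The remaining €208,000 passes to the descendants.
The descendants' portion (€208,000) is divided into 2 shares of €104,000: Efua and Wyatt each take €104,000.

Desmond: €208,000; Efua: €104,000; Wyatt: €104,000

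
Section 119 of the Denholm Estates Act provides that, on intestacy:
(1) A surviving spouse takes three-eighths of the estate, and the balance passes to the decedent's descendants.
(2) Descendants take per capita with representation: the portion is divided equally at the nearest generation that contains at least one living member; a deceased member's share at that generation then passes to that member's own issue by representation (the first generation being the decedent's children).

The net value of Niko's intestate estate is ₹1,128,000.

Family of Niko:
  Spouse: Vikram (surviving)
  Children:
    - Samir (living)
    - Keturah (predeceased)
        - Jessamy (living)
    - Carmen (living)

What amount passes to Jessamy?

Jessamy receives ₹235,000.

Vikram takes three-eighths of ₹1,128,000 = ₹423,000. The remaining ₹705,000 passes to the descendants.
The descendants' portion (₹705,000) is divided into 3 shares of ₹235,000: Samir and Carmen each take ₹235,000; Keturah's ₹235,000 share passes to Keturah's issue.
Keturah's share (₹235,000) passes entirely to Jessamy.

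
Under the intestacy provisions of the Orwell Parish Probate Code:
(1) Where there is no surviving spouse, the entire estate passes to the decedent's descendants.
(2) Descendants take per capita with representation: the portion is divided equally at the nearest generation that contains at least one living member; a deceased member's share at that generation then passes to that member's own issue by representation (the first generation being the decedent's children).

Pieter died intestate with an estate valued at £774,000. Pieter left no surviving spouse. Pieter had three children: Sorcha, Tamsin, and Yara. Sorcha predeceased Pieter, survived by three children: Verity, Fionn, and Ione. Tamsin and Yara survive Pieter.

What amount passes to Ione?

The entire £774,000 passes to the descendants.
That amount (£774,000) is divided into 3 shares of £258,000: Tamsin and Yara each take £258,000; Sorcha's £258,000 share passes to Sorcha's issue.
Sorcha's share (£258,000) is divided into 3 shares of £86,000: Verity, Fionn, and Ione each take £86,000.

Ione receives £86,000.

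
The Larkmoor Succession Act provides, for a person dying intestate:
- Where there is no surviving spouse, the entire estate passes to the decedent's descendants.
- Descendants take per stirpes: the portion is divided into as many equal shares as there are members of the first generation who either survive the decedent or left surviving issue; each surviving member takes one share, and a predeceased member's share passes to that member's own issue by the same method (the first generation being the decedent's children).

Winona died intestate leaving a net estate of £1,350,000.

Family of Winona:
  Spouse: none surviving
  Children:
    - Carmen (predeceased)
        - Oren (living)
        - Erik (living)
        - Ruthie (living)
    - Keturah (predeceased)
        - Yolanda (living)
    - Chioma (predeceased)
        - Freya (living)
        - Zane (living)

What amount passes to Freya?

The entire £1,350,000 passes to the descendants.
That amount (£1,350,000) is divided into 3 shares of £450,000: Carmen's £450,000 share passes to Carmen's issue; Keturah's £450,000 share passes to Keturah's issue; Chioma's £450,000 share passes to Chioma's issue.
Carmen's share (£450,000) is divided into 3 shares of £150,000: Oren, Erik, and Ruthie each take £150,000.
Keturah's share (£450,000) passes entirely to Yolanda.
Chioma's share (£450,000) is divided into 2 shares of £225,000: Freya and Zane each take £225,000.

Freya receives £225,000.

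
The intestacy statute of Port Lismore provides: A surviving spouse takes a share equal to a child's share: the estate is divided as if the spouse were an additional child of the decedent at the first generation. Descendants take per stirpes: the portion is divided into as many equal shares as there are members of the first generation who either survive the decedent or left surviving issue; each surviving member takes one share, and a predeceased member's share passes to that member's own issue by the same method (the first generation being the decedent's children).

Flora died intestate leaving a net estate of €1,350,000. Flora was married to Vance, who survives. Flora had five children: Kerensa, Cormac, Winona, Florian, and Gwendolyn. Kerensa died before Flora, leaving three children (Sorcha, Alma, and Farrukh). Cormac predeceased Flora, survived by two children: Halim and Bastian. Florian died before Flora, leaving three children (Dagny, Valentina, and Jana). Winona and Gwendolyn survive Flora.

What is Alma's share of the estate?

Alma receives €75,000.

The spouse counts as an additional share at the children's level, so there are 6 primary shares of €225,000. Vance takes one such share (€225,000).
The children's combined portion (€1,125,000) is divided into 5 shares of €225,000: Winona and Gwendolyn each take €225,000; Kerensa's €225,000 share passes to Kerensa's issue; Cormac's €225,000 share passes to Cormac's issue; Florian's €225,000 share passes to Florian's issue.
Kerensa's share (€225,000) is divided into 3 shares of €75,000: Sorcha, Alma, and Farrukh each take €75,000.
Cormac's share (€225,000) is divided into 2 shares of €112,500: Halim and Bastian each take €112,500.
Florian's share (€225,000) is divided into 3 shares of €75,000: Dagny, Valentina, and Jana each take €75,000.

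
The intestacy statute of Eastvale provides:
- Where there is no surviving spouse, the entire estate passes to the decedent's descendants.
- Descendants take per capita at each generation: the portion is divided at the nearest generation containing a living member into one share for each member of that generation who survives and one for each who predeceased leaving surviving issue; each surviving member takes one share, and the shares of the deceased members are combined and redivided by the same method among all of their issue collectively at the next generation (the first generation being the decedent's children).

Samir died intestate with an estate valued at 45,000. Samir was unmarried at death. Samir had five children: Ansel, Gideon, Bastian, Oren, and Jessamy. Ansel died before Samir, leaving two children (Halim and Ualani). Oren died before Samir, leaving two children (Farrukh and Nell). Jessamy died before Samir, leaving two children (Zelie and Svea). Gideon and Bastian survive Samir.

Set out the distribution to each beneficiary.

Halim: 4,500; Ualani: 4,500; Gideon: 9,000; Bastian: 9,000; Farrukh: 4,500; Nell: 4,500; Zelie: 4,500; Svea: 4,500

The entire 45,000 passes to the descendants.
That amount (45,000) is divided at the children's generation into 5 shares of 9,000. Gideon and Bastian each take 9,000. The 3 shares of the deceased (Ansel, Oren, and Jessamy) are combined into a pool of 27,000.
That pool (27,000) is divided at the grandchildren's generation equally among Halim, Ualani, Farrukh, Nell, Zelie, and Svea: 4,500 each.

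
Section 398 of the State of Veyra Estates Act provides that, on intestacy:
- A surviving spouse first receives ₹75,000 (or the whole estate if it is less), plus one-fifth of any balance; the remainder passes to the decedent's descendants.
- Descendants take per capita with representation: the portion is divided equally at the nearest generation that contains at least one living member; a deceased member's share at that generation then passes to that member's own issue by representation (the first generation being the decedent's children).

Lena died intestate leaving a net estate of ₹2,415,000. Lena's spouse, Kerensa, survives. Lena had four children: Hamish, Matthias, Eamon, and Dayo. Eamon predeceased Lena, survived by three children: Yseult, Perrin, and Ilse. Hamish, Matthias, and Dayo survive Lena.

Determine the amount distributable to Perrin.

Perrin receives ₹156,000.

Kerensa first takes ₹75,000, leaving a balance of ₹2,340,000. Kerensa then takes one-fifth of the balance (₹468,000), for a total of ₹543,000. The remaining ₹1,872,000 passes to the descendants.
The descendants' portion (₹1,872,000) is divided into 4 shares of ₹468,000: Hamish, Matthias, and Dayo each take ₹468,000; Eamon's ₹468,000 share passes to Eamon's issue.
Eamon's share (₹468,000) is divided into 3 shares of ₹156,000: Yseult, Perrin, and Ilse each take ₹156,000.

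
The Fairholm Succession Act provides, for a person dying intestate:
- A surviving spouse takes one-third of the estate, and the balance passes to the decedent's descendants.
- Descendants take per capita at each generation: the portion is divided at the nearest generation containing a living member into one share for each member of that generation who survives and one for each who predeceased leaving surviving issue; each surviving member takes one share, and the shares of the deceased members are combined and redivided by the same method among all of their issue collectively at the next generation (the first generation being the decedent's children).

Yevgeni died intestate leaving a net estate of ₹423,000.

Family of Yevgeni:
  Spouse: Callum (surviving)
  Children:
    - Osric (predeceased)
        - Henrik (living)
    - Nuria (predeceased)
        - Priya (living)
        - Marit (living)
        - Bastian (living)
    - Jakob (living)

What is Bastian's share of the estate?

Callum takes one-third of ₹423,000 = ₹141,000. The remaining ₹282,000 passes to the descendants.
The descendants' portion (₹282,000) is divided at the children's generation into 3 shares of ₹94,000. Jakob takes ₹94,000. The 2 shares of the deceased (Osric and Nuria) are combined into a pool of ₹188,000.
That pool (₹188,000) is divided at the grandchildren's generation equally among Henrik, Priya, Marit, and Bastian: ₹47,000 each.

Bastian receives ₹47,000.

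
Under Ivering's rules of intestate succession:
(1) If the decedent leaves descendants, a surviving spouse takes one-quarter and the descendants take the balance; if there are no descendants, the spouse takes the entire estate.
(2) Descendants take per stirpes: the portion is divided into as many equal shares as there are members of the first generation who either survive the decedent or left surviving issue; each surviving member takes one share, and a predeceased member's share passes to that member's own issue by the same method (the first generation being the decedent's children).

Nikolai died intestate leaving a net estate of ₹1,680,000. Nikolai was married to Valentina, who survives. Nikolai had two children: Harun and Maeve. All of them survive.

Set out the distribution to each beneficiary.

Valentina: ₹420,000; Harun: ₹630,000; Maeve: ₹630,000

Valentina takes one-quarter of ₹1,680,000 = ₹420,000. The remaining ₹1,260,000 passes to the descendants.
The descendants' portion (₹1,260,000) is divided into 2 shares of ₹630,000: Harun and Maeve each take ₹630,000.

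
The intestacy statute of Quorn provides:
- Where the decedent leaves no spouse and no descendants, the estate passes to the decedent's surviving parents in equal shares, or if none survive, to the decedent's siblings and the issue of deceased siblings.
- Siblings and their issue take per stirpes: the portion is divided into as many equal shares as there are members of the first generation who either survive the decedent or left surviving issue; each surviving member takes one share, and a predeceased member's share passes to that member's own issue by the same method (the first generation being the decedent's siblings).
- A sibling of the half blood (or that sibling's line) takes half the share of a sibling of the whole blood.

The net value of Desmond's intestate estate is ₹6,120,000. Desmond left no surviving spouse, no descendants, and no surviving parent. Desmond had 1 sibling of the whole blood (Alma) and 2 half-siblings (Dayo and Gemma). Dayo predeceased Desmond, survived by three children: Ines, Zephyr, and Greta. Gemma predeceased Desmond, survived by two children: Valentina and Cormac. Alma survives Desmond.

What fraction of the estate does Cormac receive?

Cormac receives 1/8 of the estate.

The entire ₹6,120,000 passes to the siblings and their issue.
Counting each half-blood sibling's line as half a unit, there are 2 units in ₹6,120,000, so one unit is ₹3,060,000. Whole-blood lines (Alma) take ₹3,060,000 each; half-blood lines (Dayo and Gemma) take ₹1,530,000 each.
Dayo's share (₹1,530,000) is divided into 3 shares of ₹510,000: Ines, Zephyr, and Greta each take ₹510,000.
Gemma's share (₹1,530,000) is divided into 2 shares of ₹765,000: Valentina and Cormac each take ₹765,000.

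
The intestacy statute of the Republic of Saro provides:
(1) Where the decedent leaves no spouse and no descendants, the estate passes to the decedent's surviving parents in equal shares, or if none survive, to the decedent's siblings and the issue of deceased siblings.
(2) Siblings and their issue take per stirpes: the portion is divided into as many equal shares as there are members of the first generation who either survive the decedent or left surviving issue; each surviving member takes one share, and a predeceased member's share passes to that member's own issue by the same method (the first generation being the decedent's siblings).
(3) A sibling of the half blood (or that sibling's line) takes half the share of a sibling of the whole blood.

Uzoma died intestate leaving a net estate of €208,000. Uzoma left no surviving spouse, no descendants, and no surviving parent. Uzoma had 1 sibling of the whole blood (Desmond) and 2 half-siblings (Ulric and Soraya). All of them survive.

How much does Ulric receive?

Ulric receives €52,000.

The entire €208,000 passes to the siblings and their issue.
Counting each half-blood sibling's line as half a unit, there are 2 units in €208,000, so one unit is €104,000. Whole-blood lines (Desmond) take €104,000 each; half-blood lines (Ulric and Soraya) take €52,000 each.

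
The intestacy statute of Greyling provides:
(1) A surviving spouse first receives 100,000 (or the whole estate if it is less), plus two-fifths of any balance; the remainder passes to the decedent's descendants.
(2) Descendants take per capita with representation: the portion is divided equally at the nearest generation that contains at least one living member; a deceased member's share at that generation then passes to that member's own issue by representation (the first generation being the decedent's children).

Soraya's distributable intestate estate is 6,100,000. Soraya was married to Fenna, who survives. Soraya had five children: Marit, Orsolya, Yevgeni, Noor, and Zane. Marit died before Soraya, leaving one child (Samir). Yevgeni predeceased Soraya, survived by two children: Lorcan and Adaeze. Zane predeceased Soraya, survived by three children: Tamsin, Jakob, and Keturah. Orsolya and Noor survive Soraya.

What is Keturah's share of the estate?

Fenna first takes 100,000, leaving a balance of 6,000,000. Fenna then takes two-fifths of the balance (2,400,000), for a total of 2,500,000. The remaining 3,600,000 passes to the descendants.
The descendants' portion (3,600,000) is divided into 5 shares of 720,000: Orsolya and Noor each take 720,000; Marit's 720,000 share passes to Marit's issue; Yevgeni's 720,000 share passes to Yevgeni's issue; Zane's 720,000 share passes to Zane's issue.
Marit's share (720,000) passes entirely to Samir.
Yevgeni's share (720,000) is divided into 2 shares of 360,000: Lorcan and Adaeze each take 360,000.
Zane's share (720,000) is divided into 3 shares of 240,000: Tamsin, Jakob, and Keturah each take 240,000.

Keturah receives 240,000.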